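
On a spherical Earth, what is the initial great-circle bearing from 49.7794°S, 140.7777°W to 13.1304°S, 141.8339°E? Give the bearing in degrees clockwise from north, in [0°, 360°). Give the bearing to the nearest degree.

Δλ = 141.8339 − -140.7777 = 282.6116°; wrapped into (−180°, 180°]: -77.3884°.
θ = atan2( sin Δλ · cos φ₂ , cos φ₁ · sin φ₂ − sin φ₁ · cos φ₂ · cos Δλ )
  = atan2(-0.95036, 0.01567) = -89.055° → normalised to [0°, 360°): 270.945°.

271°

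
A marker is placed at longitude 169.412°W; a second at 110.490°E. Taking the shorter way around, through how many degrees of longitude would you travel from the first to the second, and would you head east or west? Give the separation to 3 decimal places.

Raw difference: 110.490 − -169.412 = 279.902°.
Normalise into (−180°, 180°]: 279.902° − 360° = -80.098°.
Negative ⇒ the second point lies to the west; separation 80.098°.

80.098° west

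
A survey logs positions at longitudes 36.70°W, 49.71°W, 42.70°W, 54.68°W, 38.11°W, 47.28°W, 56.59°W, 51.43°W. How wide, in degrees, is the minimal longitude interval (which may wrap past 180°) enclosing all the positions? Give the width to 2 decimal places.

Sort the longitudes: -56.59°, -54.68°, -51.43°, -49.71°, -47.28°, -42.70°, -38.11°, -36.70°.
Eastward gaps between consecutive values (wrapping around): 1.91°, 3.25°, 1.72°, 2.43°, 4.58°, 4.59°, 1.41°, 340.11°.
Largest gap = 340.11° ⇒ minimal covering band is its complement: 360° − 340.11° = 19.89°.
Band runs from -56.59° eastward to -36.70°.

19.89°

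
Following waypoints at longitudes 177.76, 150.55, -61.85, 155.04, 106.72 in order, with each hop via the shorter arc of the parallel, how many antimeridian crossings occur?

Leg 1: +177.76° → +150.55°, shortest Δλ = -27.21° (west) — does not cross 180°.
Leg 2: +150.55° → -61.85°, shortest Δλ = 147.6° (east) — crosses 180°.
Leg 3: -61.85° → +155.04°, shortest Δλ = -143.11° (west) — crosses 180°.
Leg 4: +155.04° → +106.72°, shortest Δλ = -48.32° (west) — does not cross 180°.
Total crossings: 2.

2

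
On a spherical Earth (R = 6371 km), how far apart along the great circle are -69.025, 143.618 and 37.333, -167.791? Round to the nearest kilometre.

12477 km

Δλ = -167.791 − 143.618 = -311.409°; wrapped into (−180°, 180°]: 48.591°.
Δφ = 37.333 − -69.025 = 106.358°.
a = sin²(Δφ/2) + cos φ₁ · cos φ₂ · sin²(Δλ/2) = 0.689002.
c = 2·atan2(√a, √(1−a)) = 1.95843 rad → d = 6371·c ≈ 12477.19 km.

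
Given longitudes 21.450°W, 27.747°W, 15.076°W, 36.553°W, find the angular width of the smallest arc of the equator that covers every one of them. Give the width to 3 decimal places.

Sort the longitudes: -36.553°, -27.747°, -21.450°, -15.076°.
Eastward gaps between consecutive values (wrapping around): 8.806°, 6.297°, 6.374°, 338.523°.
Largest gap = 338.523° ⇒ minimal covering band is its complement: 360° − 338.523° = 21.477°.
Band runs from -36.553° eastward to -15.076°.

21.477°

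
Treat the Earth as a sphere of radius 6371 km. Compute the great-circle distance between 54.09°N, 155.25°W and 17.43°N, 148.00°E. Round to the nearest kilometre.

Δλ = 148.00 − -155.25 = 303.25°; wrapped into (−180°, 180°]: -56.75°.
Δφ = 17.43 − 54.09 = -36.66°.
a = sin²(Δφ/2) + cos φ₁ · cos φ₂ · sin²(Δλ/2) = 0.225287.
c = 2·atan2(√a, √(1−a)) = 0.98912 rad → d = 6371·c ≈ 6301.68 km.

6302 km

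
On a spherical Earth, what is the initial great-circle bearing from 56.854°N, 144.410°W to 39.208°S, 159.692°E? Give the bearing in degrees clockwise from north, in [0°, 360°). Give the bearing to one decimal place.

Δλ = 159.692 − -144.410 = 304.102°; wrapped into (−180°, 180°]: -55.898°.
θ = atan2( sin Δλ · cos φ₂ , cos φ₁ · sin φ₂ − sin φ₁ · cos φ₂ · cos Δλ )
  = atan2(-0.64161, -0.70938) = -137.872° → normalised to [0°, 360°): 222.128°.

222.1°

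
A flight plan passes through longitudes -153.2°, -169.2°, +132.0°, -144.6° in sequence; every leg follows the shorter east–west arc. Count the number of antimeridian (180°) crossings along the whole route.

Leg 1: -153.2° → -169.2°, shortest Δλ = -16.0° (west) — does not cross 180°.
Leg 2: -169.2° → +132.0°, shortest Δλ = -58.8° (west) — crosses 180°.
Leg 3: +132.0° → -144.6°, shortest Δλ = 83.4° (east) — crosses 180°.
Total crossings: 2.

2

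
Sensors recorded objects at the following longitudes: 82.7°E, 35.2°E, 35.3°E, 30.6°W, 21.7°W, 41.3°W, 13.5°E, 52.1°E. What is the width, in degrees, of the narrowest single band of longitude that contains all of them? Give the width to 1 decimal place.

Sort the longitudes: -41.3°, -30.6°, -21.7°, +13.5°, +35.2°, +35.3°, +52.1°, +82.7°.
Eastward gaps between consecutive values (wrapping around): 10.7°, 8.9°, 35.2°, 21.7°, 0.1°, 16.8°, 30.6°, 236.0°.
Largest gap = 236.0° ⇒ minimal covering band is its complement: 360° − 236.0° = 124.0°.
Band runs from -41.3° eastward to +82.7°.

124.0°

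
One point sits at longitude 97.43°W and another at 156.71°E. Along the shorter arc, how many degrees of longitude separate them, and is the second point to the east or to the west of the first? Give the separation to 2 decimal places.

Raw difference: 156.71 − -97.43 = 254.14°.
Normalise into (−180°, 180°]: 254.14° − 360° = -105.86°.
Negative ⇒ the second point lies to the west; separation 105.86°.

105.86° west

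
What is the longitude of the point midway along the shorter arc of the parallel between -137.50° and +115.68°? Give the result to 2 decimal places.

+169.09°

Signed shortest Δλ from -137.50° to +115.68° is -106.82°.
Midpoint longitude = -137.50° + (-106.82°)/2 = -137.50° − 53.41° = -190.91°.
Normalise into (−180°, 180°]: +169.09°.
(The naïve average (-137.50 + +115.68)/2 = -10.91° is on the wrong side of the globe.)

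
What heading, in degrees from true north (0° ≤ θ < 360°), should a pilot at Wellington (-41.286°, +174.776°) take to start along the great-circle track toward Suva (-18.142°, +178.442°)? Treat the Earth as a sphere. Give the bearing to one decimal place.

8.8°

Δλ = 178.442 − 174.776 = 3.666°.
θ = atan2( sin Δλ · cos φ₂ , cos φ₁ · sin φ₂ − sin φ₁ · cos φ₂ · cos Δλ )
  = atan2(0.06076, 0.39176) = 8.816° → normalised to [0°, 360°): 8.816°.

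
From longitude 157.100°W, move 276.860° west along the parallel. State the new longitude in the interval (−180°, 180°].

Start at -157.100°; shift −276.860° → -433.960°.
-433.960° lies outside (−180°, 180°]; add 360° → -73.960°.

73.960°W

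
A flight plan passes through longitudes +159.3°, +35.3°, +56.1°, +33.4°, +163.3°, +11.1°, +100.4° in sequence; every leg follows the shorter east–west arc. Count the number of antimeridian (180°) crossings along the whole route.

Leg 1: +159.3° → +35.3°, shortest Δλ = -124.0° (west) — does not cross 180°.
Leg 2: +35.3° → +56.1°, shortest Δλ = 20.8° (east) — does not cross 180°.
Leg 3: +56.1° → +33.4°, shortest Δλ = -22.7° (west) — does not cross 180°.
Leg 4: +33.4° → +163.3°, shortest Δλ = 129.9° (east) — does not cross 180°.
Leg 5: +163.3° → +11.1°, shortest Δλ = -152.2° (west) — does not cross 180°.
Leg 6: +11.1° → +100.4°, shortest Δλ = 89.3° (east) — does not cross 180°.
Total crossings: 0.

0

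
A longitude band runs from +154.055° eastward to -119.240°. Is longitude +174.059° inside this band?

Yes

Band width going east from +154.055° to -119.240°: ((-119.240 − 154.055) mod 360) = 86.705°.
Offset of +174.059° east of the west edge: ((174.059 − 154.055) mod 360) = 20.004°.
20.004° ≤ 86.705° ⇒ inside.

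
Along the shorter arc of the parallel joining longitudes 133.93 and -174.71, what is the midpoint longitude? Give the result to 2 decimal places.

Signed shortest Δλ from +133.93° to -174.71° is +51.36°.
Midpoint longitude = +133.93° + (+51.36°)/2 = +133.93° + 25.68° = +159.61°.
(The naïve average (+133.93 + -174.71)/2 = -20.39° is on the wrong side of the globe.)

+159.61°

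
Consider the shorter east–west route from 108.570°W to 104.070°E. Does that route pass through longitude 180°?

Naïve |104.070 − -108.570| = 212.64° > 180°, so the shorter arc goes the other way round — across 180°.
Signed shortest Δλ = ((104.070 − -108.570 + 180) mod 360) − 180 = -147.36°.
Going west by 147.36° from -108.570° passes through 180° before reaching +104.070°.

Yes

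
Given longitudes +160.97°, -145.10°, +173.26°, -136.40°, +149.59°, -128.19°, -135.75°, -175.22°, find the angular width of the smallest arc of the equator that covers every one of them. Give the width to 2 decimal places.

Sort the longitudes: -175.22°, -145.10°, -136.40°, -135.75°, -128.19°, +149.59°, +160.97°, +173.26°.
Eastward gaps between consecutive values (wrapping around): 30.12°, 8.70°, 0.65°, 7.56°, 277.78°, 11.38°, 12.29°, 11.52°.
Largest gap = 277.78° ⇒ minimal covering band is its complement: 360° − 277.78° = 82.22°.
Band runs from +149.59° eastward to -128.19°, crossing the antimeridian.

82.22°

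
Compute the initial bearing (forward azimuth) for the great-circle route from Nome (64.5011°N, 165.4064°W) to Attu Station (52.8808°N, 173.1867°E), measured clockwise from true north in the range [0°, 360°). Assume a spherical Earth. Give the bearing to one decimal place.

233.4°

Δλ = 173.1867 − -165.4064 = 338.5931°; wrapped into (−180°, 180°]: -21.4069°.
θ = atan2( sin Δλ · cos φ₂ , cos φ₁ · sin φ₂ − sin φ₁ · cos φ₂ · cos Δλ )
  = atan2(-0.22026, -0.16385) = -126.645° → normalised to [0°, 360°): 233.355°.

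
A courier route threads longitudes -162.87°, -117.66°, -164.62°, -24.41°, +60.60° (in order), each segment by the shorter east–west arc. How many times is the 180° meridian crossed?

0

Leg 1: -162.87° → -117.66°, shortest Δλ = 45.21° (east) — does not cross 180°.
Leg 2: -117.66° → -164.62°, shortest Δλ = -46.96° (west) — does not cross 180°.
Leg 3: -164.62° → -24.41°, shortest Δλ = 140.21° (east) — does not cross 180°.
Leg 4: -24.41° → +60.60°, shortest Δλ = 85.01° (east) — does not cross 180°.
Total crossings: 0.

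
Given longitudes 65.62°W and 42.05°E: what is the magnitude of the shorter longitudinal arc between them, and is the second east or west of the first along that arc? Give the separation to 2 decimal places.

Raw difference: 42.05 − -65.62 = 107.67°.
Normalise into (−180°, 180°]: 107.67° stays 107.67°.
Positive ⇒ the second point lies to the east; separation 107.67°.

107.67° east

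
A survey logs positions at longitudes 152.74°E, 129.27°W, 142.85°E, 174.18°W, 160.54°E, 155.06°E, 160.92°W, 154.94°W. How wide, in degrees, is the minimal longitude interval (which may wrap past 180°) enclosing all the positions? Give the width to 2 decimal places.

87.88°

Sort the longitudes: -174.18°, -160.92°, -154.94°, -129.27°, +142.85°, +152.74°, +155.06°, +160.54°.
Eastward gaps between consecutive values (wrapping around): 13.26°, 5.98°, 25.67°, 272.12°, 9.89°, 2.32°, 5.48°, 25.28°.
Largest gap = 272.12° ⇒ minimal covering band is its complement: 360° − 272.12° = 87.88°.
Band runs from +142.85° eastward to -129.27°, crossing the antimeridian.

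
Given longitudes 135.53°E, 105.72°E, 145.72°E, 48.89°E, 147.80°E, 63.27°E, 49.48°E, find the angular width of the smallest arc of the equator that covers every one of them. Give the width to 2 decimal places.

Sort the longitudes: +48.89°, +49.48°, +63.27°, +105.72°, +135.53°, +145.72°, +147.80°.
Eastward gaps between consecutive values (wrapping around): 0.59°, 13.79°, 42.45°, 29.81°, 10.19°, 2.08°, 261.09°.
Largest gap = 261.09° ⇒ minimal covering band is its complement: 360° − 261.09° = 98.91°.
Band runs from +48.89° eastward to +147.80°.

98.91°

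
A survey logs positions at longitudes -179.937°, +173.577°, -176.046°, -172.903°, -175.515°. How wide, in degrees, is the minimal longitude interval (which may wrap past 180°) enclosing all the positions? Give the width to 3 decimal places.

Sort the longitudes: -179.937°, -176.046°, -175.515°, -172.903°, +173.577°.
Eastward gaps between consecutive values (wrapping around): 3.891°, 0.531°, 2.612°, 346.480°, 6.486°.
Largest gap = 346.480° ⇒ minimal covering band is its complement: 360° − 346.480° = 13.520°.
Band runs from +173.577° eastward to -172.903°, crossing the antimeridian.

13.520°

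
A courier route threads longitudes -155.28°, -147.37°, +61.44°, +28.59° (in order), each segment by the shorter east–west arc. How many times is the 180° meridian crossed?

1

Leg 1: -155.28° → -147.37°, shortest Δλ = 7.91° (east) — does not cross 180°.
Leg 2: -147.37° → +61.44°, shortest Δλ = -151.19° (west) — crosses 180°.
Leg 3: +61.44° → +28.59°, shortest Δλ = -32.85° (west) — does not cross 180°.
Total crossings: 1.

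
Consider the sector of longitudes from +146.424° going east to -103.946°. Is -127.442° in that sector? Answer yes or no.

Yes

Band width going east from +146.424° to -103.946°: ((-103.946 − 146.424) mod 360) = 109.630°.
Offset of -127.442° east of the west edge: ((-127.442 − 146.424) mod 360) = 86.134°.
86.134° ≤ 109.630° ⇒ inside.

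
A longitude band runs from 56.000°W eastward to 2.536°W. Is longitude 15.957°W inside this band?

Yes

Band width going east from -56.000° to -2.536°: ((-2.536 − -56.000) mod 360) = 53.464°.
Offset of -15.957° east of the west edge: ((-15.957 − -56.000) mod 360) = 40.043°.
40.043° ≤ 53.464° ⇒ inside.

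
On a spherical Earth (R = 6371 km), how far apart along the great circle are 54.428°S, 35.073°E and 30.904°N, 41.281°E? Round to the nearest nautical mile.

5133 nmi

Δλ = 41.281 − 35.073 = 6.208°.
Δφ = 30.904 − -54.428 = 85.332°.
a = sin²(Δφ/2) + cos φ₁ · cos φ₂ · sin²(Δλ/2) = 0.460773.
c = 2·atan2(√a, √(1−a)) = 1.49226 rad → d = 6371·c ≈ 9507.19 km ≈ 5133.47 nmi.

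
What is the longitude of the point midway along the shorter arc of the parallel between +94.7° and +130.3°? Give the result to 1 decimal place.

Signed shortest Δλ from +94.7° to +130.3° is +35.6°.
Midpoint longitude = +94.7° + (+35.6°)/2 = +94.7° + 17.8° = +112.5°.

+112.5°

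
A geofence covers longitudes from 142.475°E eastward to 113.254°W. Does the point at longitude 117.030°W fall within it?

Band width going east from +142.475° to -113.254°: ((-113.254 − 142.475) mod 360) = 104.271°.
Offset of -117.030° east of the west edge: ((-117.030 − 142.475) mod 360) = 100.495°.
100.495° ≤ 104.271° ⇒ inside.

Yes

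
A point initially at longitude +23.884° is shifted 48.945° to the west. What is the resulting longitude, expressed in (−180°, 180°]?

-25.061°

Start at +23.884°; shift −48.945° → -25.061°.
-25.061° already lies in (−180°, 180°].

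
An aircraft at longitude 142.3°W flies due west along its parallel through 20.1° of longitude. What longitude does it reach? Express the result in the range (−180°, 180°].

162.4°W

Start at -142.3°; shift −20.1° → -162.4°.
-162.4° already lies in (−180°, 180°].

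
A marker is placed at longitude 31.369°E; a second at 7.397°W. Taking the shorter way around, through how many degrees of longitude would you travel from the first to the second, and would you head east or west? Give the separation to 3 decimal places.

38.766° west

Raw difference: -7.397 − 31.369 = -38.766°.
Normalise into (−180°, 180°]: -38.766° stays -38.766°.
Negative ⇒ the second point lies to the west; separation 38.766°.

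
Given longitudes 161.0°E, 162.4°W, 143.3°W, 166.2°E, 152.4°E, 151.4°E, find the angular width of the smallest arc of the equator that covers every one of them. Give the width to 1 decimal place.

Sort the longitudes: -162.4°, -143.3°, +151.4°, +152.4°, +161.0°, +166.2°.
Eastward gaps between consecutive values (wrapping around): 19.1°, 294.7°, 1.0°, 8.6°, 5.2°, 31.4°.
Largest gap = 294.7° ⇒ minimal covering band is its complement: 360° − 294.7° = 65.3°.
Band runs from +151.4° eastward to -143.3°, crossing the antimeridian.

65.3°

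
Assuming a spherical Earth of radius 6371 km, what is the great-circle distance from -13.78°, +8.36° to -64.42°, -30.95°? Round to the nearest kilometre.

Δλ = -30.95 − 8.36 = -39.31°.
Δφ = -64.42 − -13.78 = -50.64°.
a = sin²(Δφ/2) + cos φ₁ · cos φ₂ · sin²(Δλ/2) = 0.230347.
c = 2·atan2(√a, √(1−a)) = 1.00118 rad → d = 6371·c ≈ 6378.54 km.

6379 km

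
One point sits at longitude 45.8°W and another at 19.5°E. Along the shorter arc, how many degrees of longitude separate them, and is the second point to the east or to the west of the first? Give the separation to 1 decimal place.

Raw difference: 19.5 − -45.8 = 65.3°.
Normalise into (−180°, 180°]: 65.3° stays 65.3°.
Positive ⇒ the second point lies to the east; separation 65.3°.

65.3° east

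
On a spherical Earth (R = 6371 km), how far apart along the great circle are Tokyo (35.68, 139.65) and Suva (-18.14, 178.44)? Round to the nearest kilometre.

7246 km

Δλ = 178.44 − 139.65 = 38.79°.
Δφ = -18.14 − 35.68 = -53.82°.
a = sin²(Δφ/2) + cos φ₁ · cos φ₂ · sin²(Δλ/2) = 0.289962.
c = 2·atan2(√a, √(1−a)) = 1.13727 rad → d = 6371·c ≈ 7245.53 km.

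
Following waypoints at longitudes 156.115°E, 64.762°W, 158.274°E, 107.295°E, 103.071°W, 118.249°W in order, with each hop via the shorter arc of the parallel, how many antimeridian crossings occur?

Leg 1: +156.115° → -64.762°, shortest Δλ = 139.123° (east) — crosses 180°.
Leg 2: -64.762° → +158.274°, shortest Δλ = -136.964° (west) — crosses 180°.
Leg 3: +158.274° → +107.295°, shortest Δλ = -50.979° (west) — does not cross 180°.
Leg 4: +107.295° → -103.071°, shortest Δλ = 149.634° (east) — crosses 180°.
Leg 5: -103.071° → -118.249°, shortest Δλ = -15.178° (west) — does not cross 180°.
Total crossings: 3.

3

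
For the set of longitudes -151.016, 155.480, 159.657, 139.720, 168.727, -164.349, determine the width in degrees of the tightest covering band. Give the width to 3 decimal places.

Sort the longitudes: -164.349°, -151.016°, +139.720°, +155.480°, +159.657°, +168.727°.
Eastward gaps between consecutive values (wrapping around): 13.333°, 290.736°, 15.760°, 4.177°, 9.070°, 26.924°.
Largest gap = 290.736° ⇒ minimal covering band is its complement: 360° − 290.736° = 69.264°.
Band runs from +139.720° eastward to -151.016°, crossing the antimeridian.

69.264°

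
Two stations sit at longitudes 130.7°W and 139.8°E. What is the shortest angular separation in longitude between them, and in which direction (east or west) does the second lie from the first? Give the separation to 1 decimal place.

Raw difference: 139.8 − -130.7 = 270.5°.
Normalise into (−180°, 180°]: 270.5° − 360° = -89.5°.
Negative ⇒ the second point lies to the west; separation 89.5°.

89.5° west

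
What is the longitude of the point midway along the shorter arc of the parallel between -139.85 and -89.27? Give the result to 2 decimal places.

Signed shortest Δλ from -139.85° to -89.27° is +50.58°.
Midpoint longitude = -139.85° + (+50.58°)/2 = -139.85° + 25.29° = -114.56°.

-114.56°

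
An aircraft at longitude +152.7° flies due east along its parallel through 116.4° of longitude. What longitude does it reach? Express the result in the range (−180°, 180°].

Start at +152.7°; shift +116.4° → +269.1°.
+269.1° lies outside (−180°, 180°]; subtract 360° → -90.9°.

-90.9°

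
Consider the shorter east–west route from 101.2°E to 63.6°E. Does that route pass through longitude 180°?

No

Signed shortest Δλ = ((63.6 − 101.2 + 180) mod 360) − 180 = -37.6°.
Going west by 37.6° from +101.2° reaches +63.6° without touching 180°.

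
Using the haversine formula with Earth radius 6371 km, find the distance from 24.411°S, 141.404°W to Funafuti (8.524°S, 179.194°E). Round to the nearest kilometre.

4536 km

Δλ = 179.194 − -141.404 = 320.598°; wrapped into (−180°, 180°]: -39.402°.
Δφ = -8.524 − -24.411 = 15.887°.
a = sin²(Δφ/2) + cos φ₁ · cos φ₂ · sin²(Δλ/2) = 0.121440.
c = 2·atan2(√a, √(1−a)) = 0.71190 rad → d = 6371·c ≈ 4535.54 km.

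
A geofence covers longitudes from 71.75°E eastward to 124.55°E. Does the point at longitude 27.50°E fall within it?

Band width going east from +71.75° to +124.55°: ((124.55 − 71.75) mod 360) = 52.80°.
Offset of +27.50° east of the west edge: ((27.50 − 71.75) mod 360) = 315.75°.
315.75° > 52.80° ⇒ outside.

No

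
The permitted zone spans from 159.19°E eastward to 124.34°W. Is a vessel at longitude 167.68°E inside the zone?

Band width going east from +159.19° to -124.34°: ((-124.34 − 159.19) mod 360) = 76.47°.
Offset of +167.68° east of the west edge: ((167.68 − 159.19) mod 360) = 8.49°.
8.49° ≤ 76.47° ⇒ inside.

Yes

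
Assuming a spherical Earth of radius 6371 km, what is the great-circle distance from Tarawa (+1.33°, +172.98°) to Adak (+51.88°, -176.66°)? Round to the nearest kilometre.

Δλ = -176.66 − 172.98 = -349.64°; wrapped into (−180°, 180°]: 10.36°.
Δφ = 51.88 − 1.33 = 50.55°.
a = sin²(Δφ/2) + cos φ₁ · cos φ₂ · sin²(Δλ/2) = 0.187328.
c = 2·atan2(√a, √(1−a)) = 0.89522 rad → d = 6371·c ≈ 5703.48 km.

5703 km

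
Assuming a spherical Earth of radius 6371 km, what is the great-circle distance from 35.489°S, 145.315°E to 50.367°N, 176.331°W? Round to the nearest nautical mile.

Δλ = -176.331 − 145.315 = -321.646°; wrapped into (−180°, 180°]: 38.354°.
Δφ = 50.367 − -35.489 = 85.856°.
a = sin²(Δφ/2) + cos φ₁ · cos φ₂ · sin²(Δλ/2) = 0.519910.
c = 2·atan2(√a, √(1−a)) = 1.61063 rad → d = 6371·c ≈ 10261.31 km ≈ 5540.66 nmi.

5541 nmi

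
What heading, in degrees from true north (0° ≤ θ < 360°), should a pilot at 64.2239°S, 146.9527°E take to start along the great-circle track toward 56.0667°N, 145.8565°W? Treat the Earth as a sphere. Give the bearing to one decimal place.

42.8°

Δλ = -145.8565 − 146.9527 = -292.8092°; wrapped into (−180°, 180°]: 67.1908°.
θ = atan2( sin Δλ · cos φ₂ , cos φ₁ · sin φ₂ − sin φ₁ · cos φ₂ · cos Δλ )
  = atan2(0.51457, 0.55567) = 42.801° → normalised to [0°, 360°): 42.801°.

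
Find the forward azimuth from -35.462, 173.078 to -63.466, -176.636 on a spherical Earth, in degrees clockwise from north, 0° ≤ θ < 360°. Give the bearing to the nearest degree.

170°

Δλ = -176.636 − 173.078 = -349.714°; wrapped into (−180°, 180°]: 10.286°.
θ = atan2( sin Δλ · cos φ₂ , cos φ₁ · sin φ₂ − sin φ₁ · cos φ₂ · cos Δλ )
  = atan2(0.07977, -0.47370) = 170.441° → normalised to [0°, 360°): 170.441°.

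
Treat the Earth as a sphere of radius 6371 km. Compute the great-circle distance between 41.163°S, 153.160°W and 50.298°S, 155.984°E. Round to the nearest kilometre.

Δλ = 155.984 − -153.160 = 309.144°; wrapped into (−180°, 180°]: -50.856°.
Δφ = -50.298 − -41.163 = -9.135°.
a = sin²(Δφ/2) + cos φ₁ · cos φ₂ · sin²(Δλ/2) = 0.095004.
c = 2·atan2(√a, √(1−a)) = 0.62666 rad → d = 6371·c ≈ 3992.44 km.

3992 km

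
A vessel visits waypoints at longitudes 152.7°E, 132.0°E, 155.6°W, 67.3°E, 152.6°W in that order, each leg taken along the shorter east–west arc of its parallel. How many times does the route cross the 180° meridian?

Leg 1: +152.7° → +132.0°, shortest Δλ = -20.7° (west) — does not cross 180°.
Leg 2: +132.0° → -155.6°, shortest Δλ = 72.4° (east) — crosses 180°.
Leg 3: -155.6° → +67.3°, shortest Δλ = -137.1° (west) — crosses 180°.
Leg 4: +67.3° → -152.6°, shortest Δλ = 140.1° (east) — crosses 180°.
Total crossings: 3.

3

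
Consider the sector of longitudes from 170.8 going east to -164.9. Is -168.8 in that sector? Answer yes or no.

Band width going east from +170.8° to -164.9°: ((-164.9 − 170.8) mod 360) = 24.3°.
Offset of -168.8° east of the west edge: ((-168.8 − 170.8) mod 360) = 20.4°.
20.4° ≤ 24.3° ⇒ inside.

Yes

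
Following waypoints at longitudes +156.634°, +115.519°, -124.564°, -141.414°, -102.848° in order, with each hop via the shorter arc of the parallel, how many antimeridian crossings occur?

1

Leg 1: +156.634° → +115.519°, shortest Δλ = -41.115° (west) — does not cross 180°.
Leg 2: +115.519° → -124.564°, shortest Δλ = 119.917° (east) — crosses 180°.
Leg 3: -124.564° → -141.414°, shortest Δλ = -16.85° (west) — does not cross 180°.
Leg 4: -141.414° → -102.848°, shortest Δλ = 38.566° (east) — does not cross 180°.
Total crossings: 1.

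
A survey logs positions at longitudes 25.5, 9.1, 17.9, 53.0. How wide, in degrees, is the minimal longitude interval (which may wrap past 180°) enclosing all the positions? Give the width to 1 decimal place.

43.9°

Sort the longitudes: +9.1°, +17.9°, +25.5°, +53.0°.
Eastward gaps between consecutive values (wrapping around): 8.8°, 7.6°, 27.5°, 316.1°.
Largest gap = 316.1° ⇒ minimal covering band is its complement: 360° − 316.1° = 43.9°.
Band runs from +9.1° eastward to +53.0°.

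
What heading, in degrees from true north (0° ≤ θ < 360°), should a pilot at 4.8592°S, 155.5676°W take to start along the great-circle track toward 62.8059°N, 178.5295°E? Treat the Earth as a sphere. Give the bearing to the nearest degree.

Δλ = 178.5295 − -155.5676 = 334.0971°; wrapped into (−180°, 180°]: -25.9029°.
θ = atan2( sin Δλ · cos φ₂ , cos φ₁ · sin φ₂ − sin φ₁ · cos φ₂ · cos Δλ )
  = atan2(-0.19964, 0.92109) = -12.229° → normalised to [0°, 360°): 347.771°.

348°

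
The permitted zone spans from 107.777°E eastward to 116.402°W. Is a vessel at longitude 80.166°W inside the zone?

Band width going east from +107.777° to -116.402°: ((-116.402 − 107.777) mod 360) = 135.821°.
Offset of -80.166° east of the west edge: ((-80.166 − 107.777) mod 360) = 172.057°.
172.057° > 135.821° ⇒ outside.

No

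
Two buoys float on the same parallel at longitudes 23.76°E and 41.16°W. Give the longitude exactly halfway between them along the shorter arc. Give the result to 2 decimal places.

Signed shortest Δλ from +23.76° to -41.16° is -64.92°.
Midpoint longitude = +23.76° + (-64.92°)/2 = +23.76° − 32.46° = -8.70°.

8.70°W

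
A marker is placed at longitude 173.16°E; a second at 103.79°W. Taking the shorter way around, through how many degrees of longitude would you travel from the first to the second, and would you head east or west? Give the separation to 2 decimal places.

83.05° east

Raw difference: -103.79 − 173.16 = -276.95°.
Normalise into (−180°, 180°]: -276.95° + 360° = 83.05°.
Positive ⇒ the second point lies to the east; separation 83.05°.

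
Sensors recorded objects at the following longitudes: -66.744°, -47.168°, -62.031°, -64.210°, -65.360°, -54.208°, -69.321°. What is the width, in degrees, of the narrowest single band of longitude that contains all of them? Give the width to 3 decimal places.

Sort the longitudes: -69.321°, -66.744°, -65.360°, -64.210°, -62.031°, -54.208°, -47.168°.
Eastward gaps between consecutive values (wrapping around): 2.577°, 1.384°, 1.150°, 2.179°, 7.823°, 7.040°, 337.847°.
Largest gap = 337.847° ⇒ minimal covering band is its complement: 360° − 337.847° = 22.153°.
Band runs from -69.321° eastward to -47.168°.

22.153°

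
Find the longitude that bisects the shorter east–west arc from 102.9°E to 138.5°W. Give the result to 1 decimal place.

162.2°E

Signed shortest Δλ from +102.9° to -138.5° is +118.6°.
Midpoint longitude = +102.9° + (+118.6°)/2 = +102.9° + 59.3° = +162.2°.
(The naïve average (+102.9 + -138.5)/2 = -17.8° is on the wrong side of the globe.)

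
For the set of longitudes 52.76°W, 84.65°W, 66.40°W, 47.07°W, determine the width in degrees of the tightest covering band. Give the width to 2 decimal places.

37.58°

Sort the longitudes: -84.65°, -66.40°, -52.76°, -47.07°.
Eastward gaps between consecutive values (wrapping around): 18.25°, 13.64°, 5.69°, 322.42°.
Largest gap = 322.42° ⇒ minimal covering band is its complement: 360° − 322.42° = 37.58°.
Band runs from -84.65° eastward to -47.07°.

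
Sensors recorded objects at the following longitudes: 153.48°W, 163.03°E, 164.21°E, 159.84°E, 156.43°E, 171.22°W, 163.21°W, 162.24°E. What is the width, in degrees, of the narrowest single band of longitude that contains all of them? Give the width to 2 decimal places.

50.09°

Sort the longitudes: -171.22°, -163.21°, -153.48°, +156.43°, +159.84°, +162.24°, +163.03°, +164.21°.
Eastward gaps between consecutive values (wrapping around): 8.01°, 9.73°, 309.91°, 3.41°, 2.40°, 0.79°, 1.18°, 24.57°.
Largest gap = 309.91° ⇒ minimal covering band is its complement: 360° − 309.91° = 50.09°.
Band runs from +156.43° eastward to -153.48°, crossing the antimeridian.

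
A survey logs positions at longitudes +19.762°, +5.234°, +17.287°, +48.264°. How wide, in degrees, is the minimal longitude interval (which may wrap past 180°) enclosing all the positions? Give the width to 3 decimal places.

43.030°

Sort the longitudes: +5.234°, +17.287°, +19.762°, +48.264°.
Eastward gaps between consecutive values (wrapping around): 12.053°, 2.475°, 28.502°, 316.970°.
Largest gap = 316.970° ⇒ minimal covering band is its complement: 360° − 316.970° = 43.030°.
Band runs from +5.234° eastward to +48.264°.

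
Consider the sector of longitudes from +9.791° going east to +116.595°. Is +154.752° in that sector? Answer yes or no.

Band width going east from +9.791° to +116.595°: ((116.595 − 9.791) mod 360) = 106.804°.
Offset of +154.752° east of the west edge: ((154.752 − 9.791) mod 360) = 144.961°.
144.961° > 106.804° ⇒ outside.

No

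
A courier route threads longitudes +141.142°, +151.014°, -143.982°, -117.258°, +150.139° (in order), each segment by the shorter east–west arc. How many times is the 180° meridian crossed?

Leg 1: +141.142° → +151.014°, shortest Δλ = 9.872° (east) — does not cross 180°.
Leg 2: +151.014° → -143.982°, shortest Δλ = 65.004° (east) — crosses 180°.
Leg 3: -143.982° → -117.258°, shortest Δλ = 26.724° (east) — does not cross 180°.
Leg 4: -117.258° → +150.139°, shortest Δλ = -92.603° (west) — crosses 180°.
Total crossings: 2.

2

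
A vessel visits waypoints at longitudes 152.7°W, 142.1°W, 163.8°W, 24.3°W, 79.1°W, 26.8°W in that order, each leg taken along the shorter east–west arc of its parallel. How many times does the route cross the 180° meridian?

0

Leg 1: -152.7° → -142.1°, shortest Δλ = 10.6° (east) — does not cross 180°.
Leg 2: -142.1° → -163.8°, shortest Δλ = -21.7° (west) — does not cross 180°.
Leg 3: -163.8° → -24.3°, shortest Δλ = 139.5° (east) — does not cross 180°.
Leg 4: -24.3° → -79.1°, shortest Δλ = -54.8° (west) — does not cross 180°.
Leg 5: -79.1° → -26.8°, shortest Δλ = 52.3° (east) — does not cross 180°.
Total crossings: 0.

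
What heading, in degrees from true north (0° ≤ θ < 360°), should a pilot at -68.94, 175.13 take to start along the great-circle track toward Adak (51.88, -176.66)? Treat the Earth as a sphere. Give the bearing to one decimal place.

Δλ = -176.66 − 175.13 = -351.79°; wrapped into (−180°, 180°]: 8.21°.
θ = atan2( sin Δλ · cos φ₂ , cos φ₁ · sin φ₂ − sin φ₁ · cos φ₂ · cos Δλ )
  = atan2(0.08815, 0.85288) = 5.901° → normalised to [0°, 360°): 5.901°.

5.9°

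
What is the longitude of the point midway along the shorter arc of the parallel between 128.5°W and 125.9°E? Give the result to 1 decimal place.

178.7°E

Signed shortest Δλ from -128.5° to +125.9° is -105.6°.
Midpoint longitude = -128.5° + (-105.6°)/2 = -128.5° − 52.8° = -181.3°.
Normalise into (−180°, 180°]: +178.7°.
(The naïve average (-128.5 + +125.9)/2 = -1.3° is on the wrong side of the globe.)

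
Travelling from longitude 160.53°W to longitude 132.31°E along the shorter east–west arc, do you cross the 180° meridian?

Naïve |132.31 − -160.53| = 292.84° > 180°, so the shorter arc goes the other way round — across 180°.
Signed shortest Δλ = ((132.31 − -160.53 + 180) mod 360) − 180 = -67.16°.
Going west by 67.16° from -160.53° passes through 180° before reaching +132.31°.

Yes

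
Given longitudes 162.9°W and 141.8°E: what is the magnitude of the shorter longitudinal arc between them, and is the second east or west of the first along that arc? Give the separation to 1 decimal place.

Raw difference: 141.8 − -162.9 = 304.7°.
Normalise into (−180°, 180°]: 304.7° − 360° = -55.3°.
Negative ⇒ the second point lies to the west; separation 55.3°.

55.3° west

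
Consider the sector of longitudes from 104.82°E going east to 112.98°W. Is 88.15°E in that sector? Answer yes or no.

No

Band width going east from +104.82° to -112.98°: ((-112.98 − 104.82) mod 360) = 142.20°.
Offset of +88.15° east of the west edge: ((88.15 − 104.82) mod 360) = 343.33°.
343.33° > 142.20° ⇒ outside.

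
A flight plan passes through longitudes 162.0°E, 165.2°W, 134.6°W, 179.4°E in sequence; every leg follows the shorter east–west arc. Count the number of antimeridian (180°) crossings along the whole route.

Leg 1: +162.0° → -165.2°, shortest Δλ = 32.8° (east) — crosses 180°.
Leg 2: -165.2° → -134.6°, shortest Δλ = 30.6° (east) — does not cross 180°.
Leg 3: -134.6° → +179.4°, shortest Δλ = -46.0° (west) — crosses 180°.
Total crossings: 2.

2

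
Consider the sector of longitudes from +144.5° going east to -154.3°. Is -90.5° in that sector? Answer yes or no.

Band width going east from +144.5° to -154.3°: ((-154.3 − 144.5) mod 360) = 61.2°.
Offset of -90.5° east of the west edge: ((-90.5 − 144.5) mod 360) = 125.0°.
125.0° > 61.2° ⇒ outside.

No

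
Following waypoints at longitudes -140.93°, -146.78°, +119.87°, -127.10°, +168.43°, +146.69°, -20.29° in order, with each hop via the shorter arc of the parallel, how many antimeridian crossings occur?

3

Leg 1: -140.93° → -146.78°, shortest Δλ = -5.85° (west) — does not cross 180°.
Leg 2: -146.78° → +119.87°, shortest Δλ = -93.35° (west) — crosses 180°.
Leg 3: +119.87° → -127.10°, shortest Δλ = 113.03° (east) — crosses 180°.
Leg 4: -127.10° → +168.43°, shortest Δλ = -64.47° (west) — crosses 180°.
Leg 5: +168.43° → +146.69°, shortest Δλ = -21.74° (west) — does not cross 180°.
Leg 6: +146.69° → -20.29°, shortest Δλ = -166.98° (west) — does not cross 180°.
Total crossings: 3.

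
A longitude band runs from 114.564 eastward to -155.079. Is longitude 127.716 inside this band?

Band width going east from +114.564° to -155.079°: ((-155.079 − 114.564) mod 360) = 90.357°.
Offset of +127.716° east of the west edge: ((127.716 − 114.564) mod 360) = 13.152°.
13.152° ≤ 90.357° ⇒ inside.

Yes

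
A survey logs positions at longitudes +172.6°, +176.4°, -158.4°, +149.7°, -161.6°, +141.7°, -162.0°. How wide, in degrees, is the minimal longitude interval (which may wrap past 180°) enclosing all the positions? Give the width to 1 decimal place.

Sort the longitudes: -162.0°, -161.6°, -158.4°, +141.7°, +149.7°, +172.6°, +176.4°.
Eastward gaps between consecutive values (wrapping around): 0.4°, 3.2°, 300.1°, 8.0°, 22.9°, 3.8°, 21.6°.
Largest gap = 300.1° ⇒ minimal covering band is its complement: 360° − 300.1° = 59.9°.
Band runs from +141.7° eastward to -158.4°, crossing the antimeridian.

59.9°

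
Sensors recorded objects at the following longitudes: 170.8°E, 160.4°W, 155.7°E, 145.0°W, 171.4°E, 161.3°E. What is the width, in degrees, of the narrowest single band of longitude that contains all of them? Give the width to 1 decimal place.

Sort the longitudes: -160.4°, -145.0°, +155.7°, +161.3°, +170.8°, +171.4°.
Eastward gaps between consecutive values (wrapping around): 15.4°, 300.7°, 5.6°, 9.5°, 0.6°, 28.2°.
Largest gap = 300.7° ⇒ minimal covering band is its complement: 360° − 300.7° = 59.3°.
Band runs from +155.7° eastward to -145.0°, crossing the antimeridian.

59.3°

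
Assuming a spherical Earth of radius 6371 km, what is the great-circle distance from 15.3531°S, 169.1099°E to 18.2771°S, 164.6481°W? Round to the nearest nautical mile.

Δλ = -164.6481 − 169.1099 = -333.7580°; wrapped into (−180°, 180°]: 26.2420°.
Δφ = -18.2771 − -15.3531 = -2.9240°.
a = sin²(Δφ/2) + cos φ₁ · cos φ₂ · sin²(Δλ/2) = 0.047838.
c = 2·atan2(√a, √(1−a)) = 0.44100 rad → d = 6371·c ≈ 2809.62 km ≈ 1517.07 nmi.

1517 nmi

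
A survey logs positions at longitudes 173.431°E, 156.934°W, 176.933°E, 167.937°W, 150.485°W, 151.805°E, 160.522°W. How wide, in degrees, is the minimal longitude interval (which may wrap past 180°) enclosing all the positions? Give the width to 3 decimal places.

57.710°

Sort the longitudes: -167.937°, -160.522°, -156.934°, -150.485°, +151.805°, +173.431°, +176.933°.
Eastward gaps between consecutive values (wrapping around): 7.415°, 3.588°, 6.449°, 302.290°, 21.626°, 3.502°, 15.130°.
Largest gap = 302.290° ⇒ minimal covering band is its complement: 360° − 302.290° = 57.710°.
Band runs from +151.805° eastward to -150.485°, crossing the antimeridian.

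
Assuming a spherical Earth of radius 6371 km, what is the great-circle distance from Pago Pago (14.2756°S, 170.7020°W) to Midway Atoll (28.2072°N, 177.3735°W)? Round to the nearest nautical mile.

2580 nmi

Δλ = -177.3735 − -170.7020 = -6.6715°.
Δφ = 28.2072 − -14.2756 = 42.4828°.
a = sin²(Δφ/2) + cos φ₁ · cos φ₂ · sin²(Δλ/2) = 0.134151.
c = 2·atan2(√a, √(1−a)) = 0.74999 rad → d = 6371·c ≈ 4778.17 km ≈ 2580.01 nmi.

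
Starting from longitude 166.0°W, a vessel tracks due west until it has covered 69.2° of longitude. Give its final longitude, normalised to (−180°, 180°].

124.8°E

Start at -166.0°; shift −69.2° → -235.2°.
-235.2° lies outside (−180°, 180°]; add 360° → +124.8°.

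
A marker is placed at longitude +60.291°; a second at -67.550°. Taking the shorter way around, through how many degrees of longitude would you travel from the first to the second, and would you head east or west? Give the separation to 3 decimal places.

Raw difference: -67.550 − 60.291 = -127.841°.
Normalise into (−180°, 180°]: -127.841° stays -127.841°.
Negative ⇒ the second point lies to the west; separation 127.841°.

127.841° west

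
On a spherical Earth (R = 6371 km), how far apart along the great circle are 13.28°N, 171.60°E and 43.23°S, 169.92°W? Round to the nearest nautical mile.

Δλ = -169.92 − 171.60 = -341.52°; wrapped into (−180°, 180°]: 18.48°.
Δφ = -43.23 − 13.28 = -56.51°.
a = sin²(Δφ/2) + cos φ₁ · cos φ₂ · sin²(Δλ/2) = 0.242388.
c = 2·atan2(√a, √(1−a)) = 1.02953 rad → d = 6371·c ≈ 6559.11 km ≈ 3541.64 nmi.

3542 nmi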